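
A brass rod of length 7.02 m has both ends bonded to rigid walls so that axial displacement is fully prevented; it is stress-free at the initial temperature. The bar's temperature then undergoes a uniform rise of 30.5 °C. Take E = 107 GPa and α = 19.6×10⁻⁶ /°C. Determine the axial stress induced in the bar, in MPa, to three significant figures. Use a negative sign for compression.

-64.0 MPa

Free thermal expansion αLΔT = 19.6e-6 · 7020 · 30.5 = 4.197 mm.
The walls impose strain ε = −(4.197)/7020 = -5.9780e-04; σ = Eε = 107000 · -5.9780e-04 = -63.96 MPa.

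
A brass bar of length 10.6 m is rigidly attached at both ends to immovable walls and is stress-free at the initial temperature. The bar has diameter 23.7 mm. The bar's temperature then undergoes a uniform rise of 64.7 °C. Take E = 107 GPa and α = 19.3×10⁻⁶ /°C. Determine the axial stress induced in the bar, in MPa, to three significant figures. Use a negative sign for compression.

-134 MPa

Free thermal expansion αLΔT = 19.3e-6 · 10600 · 64.7 = 13.24 mm.
The walls impose strain ε = −(13.24)/10600 = -1.2487e-03; σ = Eε = 107000 · -1.2487e-03 = -133.6 MPa.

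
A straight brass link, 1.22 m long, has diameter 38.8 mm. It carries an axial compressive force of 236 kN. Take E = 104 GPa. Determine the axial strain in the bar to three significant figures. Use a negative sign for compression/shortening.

-0.00192

A = 1182 mm².
σ = N/A = -199.6 MPa; ε = σ/E = -199.6/104000 = -1.919e-03.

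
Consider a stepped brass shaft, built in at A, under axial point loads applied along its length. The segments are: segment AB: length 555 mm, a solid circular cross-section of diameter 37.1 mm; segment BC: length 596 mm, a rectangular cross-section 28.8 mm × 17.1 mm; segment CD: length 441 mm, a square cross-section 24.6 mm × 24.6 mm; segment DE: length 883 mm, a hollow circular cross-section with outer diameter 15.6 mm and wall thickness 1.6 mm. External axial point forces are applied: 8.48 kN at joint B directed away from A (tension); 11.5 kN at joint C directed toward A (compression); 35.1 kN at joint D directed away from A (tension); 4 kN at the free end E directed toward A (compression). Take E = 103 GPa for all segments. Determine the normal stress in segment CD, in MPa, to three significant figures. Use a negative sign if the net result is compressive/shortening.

Internal axial forces (sectioning from the free end, tension +): N_DE = -4 kN, N_CD = 31.1 kN, N_BC = 19.6 kN, N_AB = 28.08 kN.
A_CD = 605.2 mm².
σ_CD = N_CD/A_CD = 31100/605.2 = 51.39 MPa.

51.4 MPa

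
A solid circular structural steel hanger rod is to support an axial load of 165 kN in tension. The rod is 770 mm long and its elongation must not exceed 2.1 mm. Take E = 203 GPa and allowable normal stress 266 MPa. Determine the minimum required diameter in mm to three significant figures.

28.1 mm

Required area A ≥ P/σ_allow = 165000/266 = 620.3 mm².
For a solid circular section, d ≥ √(4A/π) = 28.1 mm.
Elongation limit: A ≥ PL/(Eδ_allow) = 165000·770/(203000·2.1) = 298 mm² ⇒ d ≥ 19.48 mm.
The stress limit governs.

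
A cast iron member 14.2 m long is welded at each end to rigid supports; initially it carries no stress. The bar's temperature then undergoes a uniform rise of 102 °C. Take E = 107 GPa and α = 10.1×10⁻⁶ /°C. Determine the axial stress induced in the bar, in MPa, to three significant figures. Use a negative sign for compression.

-110 MPa

Free thermal expansion αLΔT = 10.1e-6 · 14200 · 102 = 14.63 mm.
The walls impose strain ε = −(14.63)/14200 = -1.0302e-03; σ = Eε = 107000 · -1.0302e-03 = -110.2 MPa.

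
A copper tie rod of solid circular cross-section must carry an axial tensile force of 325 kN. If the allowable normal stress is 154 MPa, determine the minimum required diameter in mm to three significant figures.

Required area A ≥ P/σ_allow = 325000/154 = 2110 mm².
For a solid circular section, d ≥ √(4A/π) = 51.84 mm.

51.8 mm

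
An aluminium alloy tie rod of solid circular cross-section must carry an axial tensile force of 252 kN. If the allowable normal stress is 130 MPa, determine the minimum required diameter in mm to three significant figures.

Required area A ≥ P/σ_allow = 252000/130 = 1938 mm².
For a solid circular section, d ≥ √(4A/π) = 49.68 mm.

49.7 mm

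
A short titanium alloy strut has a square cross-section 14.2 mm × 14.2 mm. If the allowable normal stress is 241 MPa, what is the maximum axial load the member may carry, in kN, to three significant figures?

48.6 kN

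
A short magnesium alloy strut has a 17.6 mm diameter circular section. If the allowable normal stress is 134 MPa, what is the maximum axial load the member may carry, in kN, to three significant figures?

32.6 kN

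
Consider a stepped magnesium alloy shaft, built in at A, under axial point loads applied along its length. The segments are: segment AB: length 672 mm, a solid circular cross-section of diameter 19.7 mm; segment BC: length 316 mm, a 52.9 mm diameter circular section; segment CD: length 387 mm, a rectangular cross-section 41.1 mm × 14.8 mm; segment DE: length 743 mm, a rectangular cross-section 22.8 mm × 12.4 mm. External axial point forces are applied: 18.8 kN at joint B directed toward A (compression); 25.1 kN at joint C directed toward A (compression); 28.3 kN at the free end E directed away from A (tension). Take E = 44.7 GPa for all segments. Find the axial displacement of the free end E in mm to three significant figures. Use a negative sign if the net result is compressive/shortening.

Internal axial forces (sectioning from the free end, tension +): N_DE = 28.3 kN, N_CD = 28.3 kN, N_BC = 3.2 kN, N_AB = -15.6 kN.
A_AB = 304.8 mm².
A_BC = 2198 mm².
A_CD = 608.3 mm².
A_DE = 282.7 mm².
δ_AB = -15600·672/(304.8·44700) = -0.7694 mm
δ_BC = 3200·316/(2198·44700) = 0.01029 mm
δ_CD = 28300·387/(608.3·44700) = 0.4028 mm
δ_DE = 28300·743/(282.7·44700) = 1.664 mm
δ = Σδ_i = 1.308 mm.

1.31 mm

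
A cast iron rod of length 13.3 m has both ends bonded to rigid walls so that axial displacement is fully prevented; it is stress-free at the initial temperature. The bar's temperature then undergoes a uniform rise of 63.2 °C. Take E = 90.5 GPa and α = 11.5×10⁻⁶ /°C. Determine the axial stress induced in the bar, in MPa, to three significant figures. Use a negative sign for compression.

-65.8 MPa

Free thermal expansion αLΔT = 11.5e-6 · 13300 · 63.2 = 9.666 mm.
The walls impose strain ε = −(9.666)/13300 = -7.2680e-04; σ = Eε = 90500 · -7.2680e-04 = -65.78 MPa.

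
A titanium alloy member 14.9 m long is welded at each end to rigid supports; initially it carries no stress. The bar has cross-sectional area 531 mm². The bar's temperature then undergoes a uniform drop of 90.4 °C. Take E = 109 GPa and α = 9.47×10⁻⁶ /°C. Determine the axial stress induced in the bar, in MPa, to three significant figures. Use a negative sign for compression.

93.3 MPa

Free thermal expansion αLΔT = 9.47e-6 · 14900 · -90.4 = -12.76 mm.
The walls impose strain ε = −(-12.76)/14900 = 8.5609e-04; σ = Eε = 109000 · 8.5609e-04 = 93.31 MPa.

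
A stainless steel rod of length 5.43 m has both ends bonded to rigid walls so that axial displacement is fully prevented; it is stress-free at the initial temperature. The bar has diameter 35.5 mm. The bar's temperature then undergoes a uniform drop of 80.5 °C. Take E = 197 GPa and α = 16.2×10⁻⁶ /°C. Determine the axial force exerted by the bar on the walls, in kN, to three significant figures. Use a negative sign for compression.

Free thermal expansion αLΔT = 16.2e-6 · 5430 · -80.5 = -7.081 mm.
The walls impose strain ε = −(-7.081)/5430 = 1.3041e-03; σ = Eε = 197000 · 1.3041e-03 = 256.9 MPa.
Wall reaction R = σ·A = 256.9·989.8 = 254300 N = 254.3 kN.

254 kN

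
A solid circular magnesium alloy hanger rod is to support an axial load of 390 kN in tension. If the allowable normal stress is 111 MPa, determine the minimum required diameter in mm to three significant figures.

66.9 mm

Required area A ≥ P/σ_allow = 390000/111 = 3514 mm².
For a solid circular section, d ≥ √(4A/π) = 66.88 mm.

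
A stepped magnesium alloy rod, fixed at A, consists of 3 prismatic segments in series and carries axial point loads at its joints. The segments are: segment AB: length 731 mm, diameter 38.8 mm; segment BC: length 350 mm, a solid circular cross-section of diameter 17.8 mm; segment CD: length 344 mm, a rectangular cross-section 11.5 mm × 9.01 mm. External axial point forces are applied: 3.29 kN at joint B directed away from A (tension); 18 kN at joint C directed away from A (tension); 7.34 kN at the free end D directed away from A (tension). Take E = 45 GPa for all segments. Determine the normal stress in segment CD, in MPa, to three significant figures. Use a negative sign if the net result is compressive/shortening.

70.8 MPa

Internal axial forces (sectioning from the free end, tension +): N_CD = 7.34 kN, N_BC = 25.34 kN, N_AB = 28.63 kN.
A_CD = 103.6 mm².
σ_CD = N_CD/A_CD = 7340/103.6 = 70.84 MPa.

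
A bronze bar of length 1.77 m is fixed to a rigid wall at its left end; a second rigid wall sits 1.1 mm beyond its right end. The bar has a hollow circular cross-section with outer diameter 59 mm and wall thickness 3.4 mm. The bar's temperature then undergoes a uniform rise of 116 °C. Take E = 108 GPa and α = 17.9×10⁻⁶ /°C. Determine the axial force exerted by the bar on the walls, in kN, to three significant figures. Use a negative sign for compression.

-93.3 kN

Free thermal expansion αLΔT = 17.9e-6 · 1770 · 116 = 3.675 mm.
The walls engage after the gap closes; constrained expansion = 3.675 − 1.1 = 2.575 mm.
The walls impose strain ε = −(2.575)/1770 = -1.4549e-03; σ = Eε = 108000 · -1.4549e-03 = -157.1 MPa.
Wall reaction R = σ·A = -157.1·593.9 = -93320 N = -93.32 kN.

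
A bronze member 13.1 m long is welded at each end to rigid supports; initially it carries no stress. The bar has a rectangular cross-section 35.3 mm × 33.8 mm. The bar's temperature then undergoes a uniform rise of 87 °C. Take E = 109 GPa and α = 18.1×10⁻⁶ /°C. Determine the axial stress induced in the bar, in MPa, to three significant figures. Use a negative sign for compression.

-172 MPa

Free thermal expansion αLΔT = 18.1e-6 · 13100 · 87 = 20.63 mm.
The walls impose strain ε = −(20.63)/13100 = -1.5747e-03; σ = Eε = 109000 · -1.5747e-03 = -171.6 MPa.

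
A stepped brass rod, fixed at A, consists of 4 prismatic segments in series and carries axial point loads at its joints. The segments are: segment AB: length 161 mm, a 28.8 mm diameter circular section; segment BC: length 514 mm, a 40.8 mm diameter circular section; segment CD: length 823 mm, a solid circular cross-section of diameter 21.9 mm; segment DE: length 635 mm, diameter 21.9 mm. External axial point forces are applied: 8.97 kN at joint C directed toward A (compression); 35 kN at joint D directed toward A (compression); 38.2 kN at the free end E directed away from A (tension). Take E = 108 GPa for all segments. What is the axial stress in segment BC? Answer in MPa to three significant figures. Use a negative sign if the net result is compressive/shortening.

Internal axial forces (sectioning from the free end, tension +): N_DE = 38.2 kN, N_CD = 3.2 kN, N_BC = -5.77 kN, N_AB = -5.77 kN.
A_BC = 1307 mm².
σ_BC = N_BC/A_BC = -5770/1307 = -4.413 MPa.

-4.41 MPa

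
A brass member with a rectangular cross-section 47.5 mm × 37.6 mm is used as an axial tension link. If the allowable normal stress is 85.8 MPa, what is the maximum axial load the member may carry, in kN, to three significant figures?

A = 1786 mm².
P_max = σ_allow · A = 85.8 · 1786 = 153200 N = 153.2 kN.

153 kN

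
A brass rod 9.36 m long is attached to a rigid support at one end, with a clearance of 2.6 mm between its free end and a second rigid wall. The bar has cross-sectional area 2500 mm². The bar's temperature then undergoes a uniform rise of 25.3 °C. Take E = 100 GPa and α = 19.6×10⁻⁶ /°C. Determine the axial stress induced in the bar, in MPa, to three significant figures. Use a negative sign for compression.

Free thermal expansion αLΔT = 19.6e-6 · 9360 · 25.3 = 4.641 mm.
The walls engage after the gap closes; constrained expansion = 4.641 − 2.6 = 2.041 mm.
The walls impose strain ε = −(2.041)/9360 = -2.1810e-04; σ = Eε = 100000 · -2.1810e-04 = -21.81 MPa.

-21.8 MPa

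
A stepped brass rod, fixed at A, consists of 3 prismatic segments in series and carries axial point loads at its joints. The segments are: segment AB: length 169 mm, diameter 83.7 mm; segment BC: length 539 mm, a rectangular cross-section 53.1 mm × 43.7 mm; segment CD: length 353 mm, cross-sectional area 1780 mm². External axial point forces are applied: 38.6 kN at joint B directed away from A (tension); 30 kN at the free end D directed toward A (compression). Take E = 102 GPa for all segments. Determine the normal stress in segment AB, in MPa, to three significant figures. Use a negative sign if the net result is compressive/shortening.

1.56 MPa

Internal axial forces (sectioning from the free end, tension +): N_CD = -30 kN, N_BC = -30 kN, N_AB = 8.6 kN.
A_AB = 5502 mm².
σ_AB = N_AB/A_AB = 8600/5502 = 1.563 MPa.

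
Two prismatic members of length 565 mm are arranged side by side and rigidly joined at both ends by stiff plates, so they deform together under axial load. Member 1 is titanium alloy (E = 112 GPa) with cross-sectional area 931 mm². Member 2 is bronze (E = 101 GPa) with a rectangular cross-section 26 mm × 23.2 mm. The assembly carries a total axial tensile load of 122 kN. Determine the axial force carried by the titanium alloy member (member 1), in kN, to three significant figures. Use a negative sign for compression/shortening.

A_2 = 603.2 mm².
Equal strain + equilibrium ⇒ each member carries load in proportion to AE: A₁E₁ = 104300000 N, A₂E₂ = 60920000 N, ΣAE = 165200000 N.
F₁ = P·A₁E₁/ΣAE = 122000·104300000/165200000 = 77010 N.

77.0 kN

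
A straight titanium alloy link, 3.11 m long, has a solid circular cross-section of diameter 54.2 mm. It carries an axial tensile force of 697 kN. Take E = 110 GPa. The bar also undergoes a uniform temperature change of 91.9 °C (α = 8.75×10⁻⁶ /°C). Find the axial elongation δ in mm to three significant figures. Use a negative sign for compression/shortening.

A = 2307 mm².
δ_mech = NL/(AE) = 697000·3110/(2307·110000) = 8.541 mm.
δ_thermal = αLΔT = 8.75e-6·3110·91.9 = 2.501 mm.
δ = δ_mech + δ_thermal = 11.04 mm.

11.0 mm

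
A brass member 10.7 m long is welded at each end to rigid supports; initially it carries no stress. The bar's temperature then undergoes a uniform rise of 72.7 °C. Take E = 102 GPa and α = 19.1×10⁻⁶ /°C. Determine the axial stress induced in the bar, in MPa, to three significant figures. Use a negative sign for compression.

-142 MPa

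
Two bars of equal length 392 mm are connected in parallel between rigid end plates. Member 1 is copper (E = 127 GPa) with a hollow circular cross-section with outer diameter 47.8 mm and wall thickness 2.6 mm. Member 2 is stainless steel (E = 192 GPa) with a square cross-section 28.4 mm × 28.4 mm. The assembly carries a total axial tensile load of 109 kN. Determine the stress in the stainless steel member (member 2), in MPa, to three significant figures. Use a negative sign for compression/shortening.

A_1 = 369.2 mm².
A_2 = 806.6 mm².
Equal strain + equilibrium ⇒ each member carries load in proportion to AE: A₁E₁ = 46890000 N, A₂E₂ = 154900000 N, ΣAE = 201700000 N.
σ₂ = P·E₂/ΣAE = 109000·192000/201700000 = 103.7 MPa.

104 MPa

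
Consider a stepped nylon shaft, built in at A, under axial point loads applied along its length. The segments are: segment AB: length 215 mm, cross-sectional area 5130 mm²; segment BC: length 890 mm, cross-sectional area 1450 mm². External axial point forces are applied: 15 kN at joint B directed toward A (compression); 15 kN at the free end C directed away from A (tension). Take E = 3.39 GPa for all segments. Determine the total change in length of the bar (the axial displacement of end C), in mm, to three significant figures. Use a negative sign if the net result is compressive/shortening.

2.72 mm

Internal axial forces (sectioning from the free end, tension +): N_BC = 15 kN, N_AB = 0 kN.
δ_AB = 0·215/(5130·3390) = 0 mm
δ_BC = 15000·890/(1450·3390) = 2.716 mm
δ = Σδ_i = 2.716 mm.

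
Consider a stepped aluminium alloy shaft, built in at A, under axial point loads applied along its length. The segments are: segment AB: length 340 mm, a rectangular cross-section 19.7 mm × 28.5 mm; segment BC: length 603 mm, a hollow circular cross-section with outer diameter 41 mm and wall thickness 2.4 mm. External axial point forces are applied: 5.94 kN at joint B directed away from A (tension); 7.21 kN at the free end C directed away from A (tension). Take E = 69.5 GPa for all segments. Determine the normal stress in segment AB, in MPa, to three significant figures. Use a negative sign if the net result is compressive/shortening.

Internal axial forces (sectioning from the free end, tension +): N_BC = 7.21 kN, N_AB = 13.15 kN.
A_AB = 561.4 mm².
σ_AB = N_AB/A_AB = 13150/561.4 = 23.42 MPa.

23.4 MPa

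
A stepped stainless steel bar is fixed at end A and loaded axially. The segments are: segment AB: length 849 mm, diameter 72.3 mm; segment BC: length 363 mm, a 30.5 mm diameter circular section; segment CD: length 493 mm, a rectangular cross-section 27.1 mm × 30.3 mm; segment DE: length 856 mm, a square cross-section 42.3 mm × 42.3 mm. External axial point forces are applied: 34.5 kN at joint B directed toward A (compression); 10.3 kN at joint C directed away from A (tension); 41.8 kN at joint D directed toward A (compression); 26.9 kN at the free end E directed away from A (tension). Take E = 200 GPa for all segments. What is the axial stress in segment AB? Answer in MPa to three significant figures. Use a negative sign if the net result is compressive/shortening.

-9.52 MPa

Internal axial forces (sectioning from the free end, tension +): N_DE = 26.9 kN, N_CD = -14.9 kN, N_BC = -4.6 kN, N_AB = -39.1 kN.
A_AB = 4106 mm².
σ_AB = N_AB/A_AB = -39100/4106 = -9.524 MPa.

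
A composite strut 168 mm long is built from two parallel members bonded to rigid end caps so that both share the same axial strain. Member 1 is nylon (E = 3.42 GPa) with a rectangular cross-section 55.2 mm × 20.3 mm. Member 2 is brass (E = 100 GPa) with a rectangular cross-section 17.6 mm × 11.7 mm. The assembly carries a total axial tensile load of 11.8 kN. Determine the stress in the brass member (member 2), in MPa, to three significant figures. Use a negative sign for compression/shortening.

48.3 MPa

A_1 = 1121 mm².
A_2 = 205.9 mm².
Equal strain + equilibrium ⇒ each member carries load in proportion to AE: A₁E₁ = 3832000 N, A₂E₂ = 20590000 N, ΣAE = 24420000 N.
σ₂ = P·E₂/ΣAE = 11800·100000/24420000 = 48.31 MPa.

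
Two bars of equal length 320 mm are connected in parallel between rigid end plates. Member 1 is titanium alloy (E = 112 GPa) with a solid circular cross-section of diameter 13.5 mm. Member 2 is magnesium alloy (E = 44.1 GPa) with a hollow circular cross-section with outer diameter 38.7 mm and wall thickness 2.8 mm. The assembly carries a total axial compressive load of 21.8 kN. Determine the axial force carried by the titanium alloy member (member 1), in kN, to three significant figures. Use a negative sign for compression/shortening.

-11.7 kN

A_1 = 143.1 mm².
A_2 = 315.8 mm².
Equal strain + equilibrium ⇒ each member carries load in proportion to AE: A₁E₁ = 16030000 N, A₂E₂ = 13930000 N, ΣAE = 29960000 N.
F₁ = P·A₁E₁/ΣAE = -21800·16030000/29960000 = -11670 N.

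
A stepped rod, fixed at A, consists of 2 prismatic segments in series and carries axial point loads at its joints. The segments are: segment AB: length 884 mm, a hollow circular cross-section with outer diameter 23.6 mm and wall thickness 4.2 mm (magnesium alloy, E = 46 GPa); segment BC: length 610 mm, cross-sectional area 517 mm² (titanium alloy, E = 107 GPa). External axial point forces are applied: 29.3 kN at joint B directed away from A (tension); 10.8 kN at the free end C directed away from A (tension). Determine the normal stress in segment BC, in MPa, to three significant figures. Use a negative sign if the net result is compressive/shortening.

Internal axial forces (sectioning from the free end, tension +): N_BC = 10.8 kN, N_AB = 40.1 kN.
σ_BC = N_BC/A_BC = 10800/517 = 20.89 MPa.

20.9 MPa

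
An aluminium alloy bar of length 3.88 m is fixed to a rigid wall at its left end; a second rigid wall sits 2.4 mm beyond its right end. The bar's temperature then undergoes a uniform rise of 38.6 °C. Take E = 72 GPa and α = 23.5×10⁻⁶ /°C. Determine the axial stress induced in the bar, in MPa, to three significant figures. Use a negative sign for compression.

-20.8 MPa

Free thermal expansion αLΔT = 23.5e-6 · 3880 · 38.6 = 3.52 mm.
The walls engage after the gap closes; constrained expansion = 3.52 − 2.4 = 1.12 mm.
The walls impose strain ε = −(1.12)/3880 = -2.8854e-04; σ = Eε = 72000 · -2.8854e-04 = -20.78 MPa.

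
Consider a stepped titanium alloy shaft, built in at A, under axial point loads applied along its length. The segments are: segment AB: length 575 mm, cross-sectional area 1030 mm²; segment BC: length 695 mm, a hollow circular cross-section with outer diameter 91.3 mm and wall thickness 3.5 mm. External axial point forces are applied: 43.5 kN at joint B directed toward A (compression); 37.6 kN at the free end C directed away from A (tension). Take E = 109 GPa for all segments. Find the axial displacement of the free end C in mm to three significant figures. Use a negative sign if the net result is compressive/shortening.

0.218 mm

Internal axial forces (sectioning from the free end, tension +): N_BC = 37.6 kN, N_AB = -5.9 kN.
A_BC = 965.4 mm².
δ_AB = -5900·575/(1030·109000) = -0.03022 mm
δ_BC = 37600·695/(965.4·109000) = 0.2483 mm
δ = Σδ_i = 0.2181 mm.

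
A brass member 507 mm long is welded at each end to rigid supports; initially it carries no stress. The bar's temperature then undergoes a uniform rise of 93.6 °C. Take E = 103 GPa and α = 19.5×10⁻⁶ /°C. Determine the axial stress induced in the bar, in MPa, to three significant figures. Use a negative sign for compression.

Free thermal expansion αLΔT = 19.5e-6 · 507 · 93.6 = 0.9254 mm.
The walls impose strain ε = −(0.9254)/507 = -1.8252e-03; σ = Eε = 103000 · -1.8252e-03 = -188 MPa.

-188 MPa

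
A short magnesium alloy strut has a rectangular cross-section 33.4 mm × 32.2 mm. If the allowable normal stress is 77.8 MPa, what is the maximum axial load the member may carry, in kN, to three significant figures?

83.7 kN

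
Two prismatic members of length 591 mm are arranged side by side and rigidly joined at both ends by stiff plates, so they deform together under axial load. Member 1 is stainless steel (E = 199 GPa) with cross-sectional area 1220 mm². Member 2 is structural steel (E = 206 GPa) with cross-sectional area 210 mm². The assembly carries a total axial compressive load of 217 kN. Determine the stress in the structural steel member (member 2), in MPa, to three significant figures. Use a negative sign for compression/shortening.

Equal strain + equilibrium ⇒ each member carries load in proportion to AE: A₁E₁ = 242800000 N, A₂E₂ = 43260000 N, ΣAE = 286000000 N.
σ₂ = P·E₂/ΣAE = -217000·206000/286000000 = -156.3 MPa.

-156 MPa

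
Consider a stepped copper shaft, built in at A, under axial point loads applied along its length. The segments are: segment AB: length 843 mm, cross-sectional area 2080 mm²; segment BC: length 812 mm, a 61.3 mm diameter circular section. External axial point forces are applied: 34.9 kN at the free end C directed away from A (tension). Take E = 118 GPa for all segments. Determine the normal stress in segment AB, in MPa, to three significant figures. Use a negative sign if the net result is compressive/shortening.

16.8 MPa

Internal axial forces (sectioning from the free end, tension +): N_BC = 34.9 kN, N_AB = 34.9 kN.
σ_AB = N_AB/A_AB = 34900/2080 = 16.78 MPa.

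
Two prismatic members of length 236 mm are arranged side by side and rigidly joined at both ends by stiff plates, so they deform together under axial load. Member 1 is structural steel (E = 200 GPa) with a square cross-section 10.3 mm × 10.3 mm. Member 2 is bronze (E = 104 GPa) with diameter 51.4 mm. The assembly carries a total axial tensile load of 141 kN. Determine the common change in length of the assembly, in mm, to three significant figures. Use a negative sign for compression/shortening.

0.140 mm

A_1 = 106.1 mm².
A_2 = 2075 mm².
Equal strain + equilibrium ⇒ each member carries load in proportion to AE: A₁E₁ = 21220000 N, A₂E₂ = 215800000 N, ΣAE = 237000000 N.
δ = PL/ΣAE = 141000·236/237000000 = 0.1404 mm.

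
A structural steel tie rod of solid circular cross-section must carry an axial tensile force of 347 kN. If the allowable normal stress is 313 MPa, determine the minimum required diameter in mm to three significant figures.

37.6 mm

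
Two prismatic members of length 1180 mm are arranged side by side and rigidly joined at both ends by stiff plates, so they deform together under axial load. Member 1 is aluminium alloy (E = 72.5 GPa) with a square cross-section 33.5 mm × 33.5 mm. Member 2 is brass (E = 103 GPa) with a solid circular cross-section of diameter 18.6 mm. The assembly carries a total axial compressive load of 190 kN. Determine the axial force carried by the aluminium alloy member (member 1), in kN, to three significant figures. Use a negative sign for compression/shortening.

A_1 = 1122 mm².
A_2 = 271.7 mm².
Equal strain + equilibrium ⇒ each member carries load in proportion to AE: A₁E₁ = 81360000 N, A₂E₂ = 27990000 N, ΣAE = 109300000 N.
F₁ = P·A₁E₁/ΣAE = -190000·81360000/109300000 = -141400 N.

-141 kN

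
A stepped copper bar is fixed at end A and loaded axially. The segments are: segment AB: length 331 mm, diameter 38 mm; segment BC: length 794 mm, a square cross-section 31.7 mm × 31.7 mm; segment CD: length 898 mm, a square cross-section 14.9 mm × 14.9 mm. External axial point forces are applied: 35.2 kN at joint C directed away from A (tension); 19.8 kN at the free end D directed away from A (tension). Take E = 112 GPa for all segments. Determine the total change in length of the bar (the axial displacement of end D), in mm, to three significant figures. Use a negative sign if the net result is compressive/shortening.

1.25 mm

Internal axial forces (sectioning from the free end, tension +): N_CD = 19.8 kN, N_BC = 55 kN, N_AB = 55 kN.
A_AB = 1134 mm².
A_BC = 1005 mm².
A_CD = 222 mm².
δ_AB = 55000·331/(1134·112000) = 0.1433 mm
δ_BC = 55000·794/(1005·112000) = 0.388 mm
δ_CD = 19800·898/(222·112000) = 0.7151 mm
δ = Σδ_i = 1.246 mm.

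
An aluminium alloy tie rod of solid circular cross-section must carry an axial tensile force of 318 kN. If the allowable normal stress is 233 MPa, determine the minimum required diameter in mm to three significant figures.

Required area A ≥ P/σ_allow = 318000/233 = 1365 mm².
For a solid circular section, d ≥ √(4A/π) = 41.69 mm.

41.7 mm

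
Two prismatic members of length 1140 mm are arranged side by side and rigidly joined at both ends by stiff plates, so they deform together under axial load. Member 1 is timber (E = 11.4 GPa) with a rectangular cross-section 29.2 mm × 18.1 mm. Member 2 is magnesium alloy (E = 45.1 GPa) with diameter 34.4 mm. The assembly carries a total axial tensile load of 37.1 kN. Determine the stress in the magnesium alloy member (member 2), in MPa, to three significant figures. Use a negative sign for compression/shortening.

34.9 MPa

A_1 = 528.5 mm².
A_2 = 929.4 mm².
Equal strain + equilibrium ⇒ each member carries load in proportion to AE: A₁E₁ = 6025000 N, A₂E₂ = 41920000 N, ΣAE = 47940000 N.
σ₂ = P·E₂/ΣAE = 37100·45100/47940000 = 34.9 MPa.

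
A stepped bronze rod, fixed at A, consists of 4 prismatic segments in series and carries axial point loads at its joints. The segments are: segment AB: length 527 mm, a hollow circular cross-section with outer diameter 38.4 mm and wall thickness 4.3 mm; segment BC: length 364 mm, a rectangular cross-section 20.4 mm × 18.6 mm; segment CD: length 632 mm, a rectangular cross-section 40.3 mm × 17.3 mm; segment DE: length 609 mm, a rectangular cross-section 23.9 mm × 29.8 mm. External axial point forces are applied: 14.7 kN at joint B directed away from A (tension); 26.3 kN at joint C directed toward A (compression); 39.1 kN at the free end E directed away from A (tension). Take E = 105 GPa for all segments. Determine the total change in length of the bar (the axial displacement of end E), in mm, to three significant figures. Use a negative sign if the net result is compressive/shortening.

1.07 mm

Internal axial forces (sectioning from the free end, tension +): N_DE = 39.1 kN, N_CD = 39.1 kN, N_BC = 12.8 kN, N_AB = 27.5 kN.
A_AB = 460.7 mm².
A_BC = 379.4 mm².
A_CD = 697.2 mm².
A_DE = 712.2 mm².
δ_AB = 27500·527/(460.7·105000) = 0.2996 mm
δ_BC = 12800·364/(379.4·105000) = 0.1169 mm
δ_CD = 39100·632/(697.2·105000) = 0.3376 mm
δ_DE = 39100·609/(712.2·105000) = 0.3184 mm
δ = Σδ_i = 1.073 mm.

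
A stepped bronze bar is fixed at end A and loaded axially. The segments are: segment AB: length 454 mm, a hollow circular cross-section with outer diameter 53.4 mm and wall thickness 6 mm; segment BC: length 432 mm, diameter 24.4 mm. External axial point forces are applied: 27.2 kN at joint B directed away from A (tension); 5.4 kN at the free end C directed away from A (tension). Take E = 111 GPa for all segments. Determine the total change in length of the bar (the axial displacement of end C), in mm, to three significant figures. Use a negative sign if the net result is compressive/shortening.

0.194 mm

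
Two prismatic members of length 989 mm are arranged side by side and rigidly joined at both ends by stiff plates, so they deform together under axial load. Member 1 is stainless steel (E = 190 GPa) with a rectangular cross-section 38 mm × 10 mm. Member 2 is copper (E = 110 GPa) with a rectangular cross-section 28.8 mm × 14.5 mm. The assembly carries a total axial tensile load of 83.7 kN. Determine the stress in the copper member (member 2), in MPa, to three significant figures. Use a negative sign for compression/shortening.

77.9 MPa

A_1 = 380 mm².
A_2 = 417.6 mm².
Equal strain + equilibrium ⇒ each member carries load in proportion to AE: A₁E₁ = 72200000 N, A₂E₂ = 45940000 N, ΣAE = 118100000 N.
σ₂ = P·E₂/ΣAE = 83700·110000/118100000 = 77.94 MPa.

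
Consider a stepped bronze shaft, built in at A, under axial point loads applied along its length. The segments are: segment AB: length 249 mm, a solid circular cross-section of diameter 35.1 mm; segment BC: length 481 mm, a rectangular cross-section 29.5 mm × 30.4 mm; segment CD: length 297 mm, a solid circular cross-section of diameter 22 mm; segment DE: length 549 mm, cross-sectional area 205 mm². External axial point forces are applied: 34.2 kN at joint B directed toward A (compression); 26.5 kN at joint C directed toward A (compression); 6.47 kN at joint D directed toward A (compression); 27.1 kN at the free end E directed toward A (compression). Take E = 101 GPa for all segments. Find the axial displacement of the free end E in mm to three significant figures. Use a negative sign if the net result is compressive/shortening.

Internal axial forces (sectioning from the free end, tension +): N_DE = -27.1 kN, N_CD = -33.57 kN, N_BC = -60.07 kN, N_AB = -94.27 kN.
A_AB = 967.6 mm².
A_BC = 896.8 mm².
A_CD = 380.1 mm².
δ_AB = -94270·249/(967.6·101000) = -0.2402 mm
δ_BC = -60070·481/(896.8·101000) = -0.319 mm
δ_CD = -33570·297/(380.1·101000) = -0.2597 mm
δ_DE = -27100·549/(205·101000) = -0.7186 mm
δ = Σδ_i = -1.537 mm.

-1.54 mm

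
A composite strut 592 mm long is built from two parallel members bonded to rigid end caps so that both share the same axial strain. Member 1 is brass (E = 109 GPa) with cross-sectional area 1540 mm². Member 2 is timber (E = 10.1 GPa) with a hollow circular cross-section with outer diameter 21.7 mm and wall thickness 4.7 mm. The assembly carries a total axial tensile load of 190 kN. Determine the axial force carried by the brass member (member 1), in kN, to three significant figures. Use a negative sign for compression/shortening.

A_2 = 251 mm².
Equal strain + equilibrium ⇒ each member carries load in proportion to AE: A₁E₁ = 167900000 N, A₂E₂ = 2535000 N, ΣAE = 170400000 N.
F₁ = P·A₁E₁/ΣAE = 190000·167900000/170400000 = 187200 N.

187 kN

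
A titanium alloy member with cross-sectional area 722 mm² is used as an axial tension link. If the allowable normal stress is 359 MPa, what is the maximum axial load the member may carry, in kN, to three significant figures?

259 kN

P_max = σ_allow · A = 359 · 722 = 259200 N = 259.2 kN.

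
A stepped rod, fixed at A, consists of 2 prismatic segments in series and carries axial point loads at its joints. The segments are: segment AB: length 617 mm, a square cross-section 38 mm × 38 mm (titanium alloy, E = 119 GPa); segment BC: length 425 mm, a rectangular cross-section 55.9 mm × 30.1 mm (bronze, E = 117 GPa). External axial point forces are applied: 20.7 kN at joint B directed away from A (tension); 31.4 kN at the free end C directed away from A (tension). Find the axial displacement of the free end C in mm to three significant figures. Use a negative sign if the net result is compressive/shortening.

0.255 mm

Internal axial forces (sectioning from the free end, tension +): N_BC = 31.4 kN, N_AB = 52.1 kN.
A_AB = 1444 mm².
A_BC = 1683 mm².
δ_AB = 52100·617/(1444·119000) = 0.1871 mm
δ_BC = 31400·425/(1683·117000) = 0.06779 mm
δ = Σδ_i = 0.2549 mm.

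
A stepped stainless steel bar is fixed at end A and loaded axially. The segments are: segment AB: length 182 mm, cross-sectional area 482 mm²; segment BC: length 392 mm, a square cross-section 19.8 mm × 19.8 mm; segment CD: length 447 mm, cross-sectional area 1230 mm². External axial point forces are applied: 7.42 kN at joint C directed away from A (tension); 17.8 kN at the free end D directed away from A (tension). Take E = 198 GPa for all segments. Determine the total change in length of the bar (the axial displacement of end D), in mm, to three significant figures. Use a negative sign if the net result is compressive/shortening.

Internal axial forces (sectioning from the free end, tension +): N_CD = 17.8 kN, N_BC = 25.22 kN, N_AB = 25.22 kN.
A_BC = 392 mm².
δ_AB = 25220·182/(482·198000) = 0.0481 mm
δ_BC = 25220·392/(392·198000) = 0.1274 mm
δ_CD = 17800·447/(1230·198000) = 0.03267 mm
δ = Σδ_i = 0.2081 mm.

0.208 mm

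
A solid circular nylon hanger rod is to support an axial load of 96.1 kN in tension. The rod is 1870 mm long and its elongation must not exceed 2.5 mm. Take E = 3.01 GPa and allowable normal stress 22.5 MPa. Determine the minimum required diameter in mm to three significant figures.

174 mm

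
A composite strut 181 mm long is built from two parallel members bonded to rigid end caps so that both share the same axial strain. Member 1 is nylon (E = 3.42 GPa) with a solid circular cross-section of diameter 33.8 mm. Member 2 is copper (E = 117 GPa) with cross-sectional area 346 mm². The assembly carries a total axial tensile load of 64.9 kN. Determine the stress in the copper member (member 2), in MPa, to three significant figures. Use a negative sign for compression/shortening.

A_1 = 897.3 mm².
Equal strain + equilibrium ⇒ each member carries load in proportion to AE: A₁E₁ = 3069000 N, A₂E₂ = 40480000 N, ΣAE = 43550000 N.
σ₂ = P·E₂/ΣAE = 64900·117000/43550000 = 174.4 MPa.

174 MPa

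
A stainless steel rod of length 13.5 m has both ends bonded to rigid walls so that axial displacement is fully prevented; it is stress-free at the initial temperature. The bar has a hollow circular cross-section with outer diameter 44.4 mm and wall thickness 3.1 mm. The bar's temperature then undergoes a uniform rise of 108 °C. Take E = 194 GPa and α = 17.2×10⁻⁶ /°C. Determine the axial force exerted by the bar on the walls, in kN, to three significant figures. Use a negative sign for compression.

-145 kN

Free thermal expansion αLΔT = 17.2e-6 · 13500 · 108 = 25.08 mm.
The walls impose strain ε = −(25.08)/13500 = -1.8576e-03; σ = Eε = 194000 · -1.8576e-03 = -360.4 MPa.
Wall reaction R = σ·A = -360.4·402.2 = -144900 N = -144.9 kN.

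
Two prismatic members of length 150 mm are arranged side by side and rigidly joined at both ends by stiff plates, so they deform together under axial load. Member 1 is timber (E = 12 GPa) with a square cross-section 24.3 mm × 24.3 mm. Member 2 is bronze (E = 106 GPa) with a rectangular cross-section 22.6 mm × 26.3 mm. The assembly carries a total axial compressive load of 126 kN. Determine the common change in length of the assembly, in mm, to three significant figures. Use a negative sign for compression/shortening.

-0.270 mm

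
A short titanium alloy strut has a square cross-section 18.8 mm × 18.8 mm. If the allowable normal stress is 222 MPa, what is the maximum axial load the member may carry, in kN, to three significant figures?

A = 353.4 mm².
P_max = σ_allow · A = 222 · 353.4 = 78460 N = 78.46 kN.

78.5 kN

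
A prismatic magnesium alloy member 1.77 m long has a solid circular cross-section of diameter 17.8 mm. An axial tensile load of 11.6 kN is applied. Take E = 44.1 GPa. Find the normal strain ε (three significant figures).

A = 248.8 mm².
σ = N/A = 46.62 MPa; ε = σ/E = 46.62/44100 = 1.057e-03.

0.00106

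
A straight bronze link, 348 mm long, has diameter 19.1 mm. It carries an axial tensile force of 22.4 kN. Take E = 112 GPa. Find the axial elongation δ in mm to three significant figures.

0.243 mm

A = 286.5 mm².
δ_mech = NL/(AE) = 22400·348/(286.5·112000) = 0.2429 mm.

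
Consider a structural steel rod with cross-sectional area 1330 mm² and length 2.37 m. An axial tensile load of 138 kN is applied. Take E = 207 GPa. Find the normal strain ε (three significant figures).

5.01e-04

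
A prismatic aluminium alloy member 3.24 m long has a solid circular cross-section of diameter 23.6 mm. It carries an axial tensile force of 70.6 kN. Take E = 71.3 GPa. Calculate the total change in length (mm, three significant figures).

7.33 mm

A = 437.4 mm².
δ_mech = NL/(AE) = 70600·3240/(437.4·71300) = 7.334 mm.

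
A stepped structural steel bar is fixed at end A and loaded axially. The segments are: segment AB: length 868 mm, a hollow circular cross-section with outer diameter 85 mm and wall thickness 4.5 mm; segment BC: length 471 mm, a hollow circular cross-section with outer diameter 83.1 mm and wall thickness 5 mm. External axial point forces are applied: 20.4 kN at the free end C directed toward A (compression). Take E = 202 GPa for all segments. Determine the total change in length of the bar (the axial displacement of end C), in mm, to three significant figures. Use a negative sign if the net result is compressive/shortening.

-0.116 mm

Internal axial forces (sectioning from the free end, tension +): N_BC = -20.4 kN, N_AB = -20.4 kN.
A_AB = 1138 mm².
A_BC = 1227 mm².
δ_AB = -20400·868/(1138·202000) = -0.07703 mm
δ_BC = -20400·471/(1227·202000) = -0.03877 mm
δ = Σδ_i = -0.1158 mm.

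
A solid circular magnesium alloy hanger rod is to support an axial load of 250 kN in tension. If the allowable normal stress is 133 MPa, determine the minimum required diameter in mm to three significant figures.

48.9 mm

Required area A ≥ P/σ_allow = 250000/133 = 1880 mm².
For a solid circular section, d ≥ √(4A/π) = 48.92 mm.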